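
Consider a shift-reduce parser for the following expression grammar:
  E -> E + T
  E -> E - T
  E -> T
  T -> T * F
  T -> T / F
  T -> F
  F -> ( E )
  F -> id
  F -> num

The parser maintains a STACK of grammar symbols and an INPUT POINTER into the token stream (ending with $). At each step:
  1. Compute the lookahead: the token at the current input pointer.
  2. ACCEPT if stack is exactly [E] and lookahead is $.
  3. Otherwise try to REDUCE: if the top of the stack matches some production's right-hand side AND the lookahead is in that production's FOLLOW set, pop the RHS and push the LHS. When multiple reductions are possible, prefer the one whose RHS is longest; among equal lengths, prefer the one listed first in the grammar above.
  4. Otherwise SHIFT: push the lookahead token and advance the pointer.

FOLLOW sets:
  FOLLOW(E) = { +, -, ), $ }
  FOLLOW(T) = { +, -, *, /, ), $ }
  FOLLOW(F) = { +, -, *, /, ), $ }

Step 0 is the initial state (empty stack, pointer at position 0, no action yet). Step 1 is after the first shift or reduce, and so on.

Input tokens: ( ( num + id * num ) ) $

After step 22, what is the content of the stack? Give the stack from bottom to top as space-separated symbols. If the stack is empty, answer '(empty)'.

Step 1: shift (. Stack=[(] ptr=1 lookahead=( remaining=[( num + id * num ) ) $]
Step 2: shift (. Stack=[( (] ptr=2 lookahead=num remaining=[num + id * num ) ) $]
Step 3: shift num. Stack=[( ( num] ptr=3 lookahead=+ remaining=[+ id * num ) ) $]
Step 4: reduce F->num. Stack=[( ( F] ptr=3 lookahead=+ remaining=[+ id * num ) ) $]
Step 5: reduce T->F. Stack=[( ( T] ptr=3 lookahead=+ remaining=[+ id * num ) ) $]
Step 6: reduce E->T. Stack=[( ( E] ptr=3 lookahead=+ remaining=[+ id * num ) ) $]
Step 7: shift +. Stack=[( ( E +] ptr=4 lookahead=id remaining=[id * num ) ) $]
Step 8: shift id. Stack=[( ( E + id] ptr=5 lookahead=* remaining=[* num ) ) $]
Step 9: reduce F->id. Stack=[( ( E + F] ptr=5 lookahead=* remaining=[* num ) ) $]
Step 10: reduce T->F. Stack=[( ( E + T] ptr=5 lookahead=* remaining=[* num ) ) $]
Step 11: shift *. Stack=[( ( E + T *] ptr=6 lookahead=num remaining=[num ) ) $]
Step 12: shift num. Stack=[( ( E + T * num] ptr=7 lookahead=) remaining=[) ) $]
Step 13: reduce F->num. Stack=[( ( E + T * F] ptr=7 lookahead=) remaining=[) ) $]
Step 14: reduce T->T * F. Stack=[( ( E + T] ptr=7 lookahead=) remaining=[) ) $]
Step 15: reduce E->E + T. Stack=[( ( E] ptr=7 lookahead=) remaining=[) ) $]
Step 16: shift ). Stack=[( ( E )] ptr=8 lookahead=) remaining=[) $]
Step 17: reduce F->( E ). Stack=[( F] ptr=8 lookahead=) remaining=[) $]
Step 18: reduce T->F. Stack=[( T] ptr=8 lookahead=) remaining=[) $]
Step 19: reduce E->T. Stack=[( E] ptr=8 lookahead=) remaining=[) $]
Step 20: shift ). Stack=[( E )] ptr=9 lookahead=$ remaining=[$]
Step 21: reduce F->( E ). Stack=[F] ptr=9 lookahead=$ remaining=[$]
Step 22: reduce T->F. Stack=[T] ptr=9 lookahead=$ remaining=[$]

Answer: T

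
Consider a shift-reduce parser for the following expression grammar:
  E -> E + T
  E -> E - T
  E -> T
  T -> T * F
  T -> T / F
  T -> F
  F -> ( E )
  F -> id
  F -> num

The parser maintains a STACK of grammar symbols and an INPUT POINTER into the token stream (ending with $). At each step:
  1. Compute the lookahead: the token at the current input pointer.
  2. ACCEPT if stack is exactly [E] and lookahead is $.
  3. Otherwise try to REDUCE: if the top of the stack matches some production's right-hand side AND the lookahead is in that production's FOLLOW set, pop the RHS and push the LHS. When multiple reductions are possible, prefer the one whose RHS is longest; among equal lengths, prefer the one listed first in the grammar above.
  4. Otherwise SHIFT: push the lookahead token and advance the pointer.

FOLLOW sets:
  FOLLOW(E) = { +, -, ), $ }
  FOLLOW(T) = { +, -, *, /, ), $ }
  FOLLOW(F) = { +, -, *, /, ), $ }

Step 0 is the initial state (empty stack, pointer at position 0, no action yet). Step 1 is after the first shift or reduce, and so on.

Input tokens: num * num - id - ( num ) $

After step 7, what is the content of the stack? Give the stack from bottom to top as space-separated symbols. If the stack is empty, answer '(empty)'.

Step 1: shift num. Stack=[num] ptr=1 lookahead=* remaining=[* num - id - ( num ) $]
Step 2: reduce F->num. Stack=[F] ptr=1 lookahead=* remaining=[* num - id - ( num ) $]
Step 3: reduce T->F. Stack=[T] ptr=1 lookahead=* remaining=[* num - id - ( num ) $]
Step 4: shift *. Stack=[T *] ptr=2 lookahead=num remaining=[num - id - ( num ) $]
Step 5: shift num. Stack=[T * num] ptr=3 lookahead=- remaining=[- id - ( num ) $]
Step 6: reduce F->num. Stack=[T * F] ptr=3 lookahead=- remaining=[- id - ( num ) $]
Step 7: reduce T->T * F. Stack=[T] ptr=3 lookahead=- remaining=[- id - ( num ) $]

Answer: T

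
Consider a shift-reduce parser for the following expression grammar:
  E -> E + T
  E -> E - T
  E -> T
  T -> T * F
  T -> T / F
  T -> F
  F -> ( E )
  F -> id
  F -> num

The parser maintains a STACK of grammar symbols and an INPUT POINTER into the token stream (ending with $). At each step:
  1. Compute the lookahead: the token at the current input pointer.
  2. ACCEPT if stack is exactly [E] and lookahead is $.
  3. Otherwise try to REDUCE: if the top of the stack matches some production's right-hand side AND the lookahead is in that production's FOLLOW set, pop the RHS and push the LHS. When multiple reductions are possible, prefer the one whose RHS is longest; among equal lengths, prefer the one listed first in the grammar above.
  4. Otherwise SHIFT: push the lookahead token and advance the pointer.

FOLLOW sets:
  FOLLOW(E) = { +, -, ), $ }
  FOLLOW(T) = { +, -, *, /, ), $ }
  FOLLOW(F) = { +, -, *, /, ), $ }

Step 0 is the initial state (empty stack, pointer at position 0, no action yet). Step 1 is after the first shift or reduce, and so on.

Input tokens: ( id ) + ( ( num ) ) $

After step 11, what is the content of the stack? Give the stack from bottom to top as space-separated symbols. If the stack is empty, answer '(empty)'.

Answer: E + (

Derivation:
Step 1: shift (. Stack=[(] ptr=1 lookahead=id remaining=[id ) + ( ( num ) ) $]
Step 2: shift id. Stack=[( id] ptr=2 lookahead=) remaining=[) + ( ( num ) ) $]
Step 3: reduce F->id. Stack=[( F] ptr=2 lookahead=) remaining=[) + ( ( num ) ) $]
Step 4: reduce T->F. Stack=[( T] ptr=2 lookahead=) remaining=[) + ( ( num ) ) $]
Step 5: reduce E->T. Stack=[( E] ptr=2 lookahead=) remaining=[) + ( ( num ) ) $]
Step 6: shift ). Stack=[( E )] ptr=3 lookahead=+ remaining=[+ ( ( num ) ) $]
Step 7: reduce F->( E ). Stack=[F] ptr=3 lookahead=+ remaining=[+ ( ( num ) ) $]
Step 8: reduce T->F. Stack=[T] ptr=3 lookahead=+ remaining=[+ ( ( num ) ) $]
Step 9: reduce E->T. Stack=[E] ptr=3 lookahead=+ remaining=[+ ( ( num ) ) $]
Step 10: shift +. Stack=[E +] ptr=4 lookahead=( remaining=[( ( num ) ) $]
Step 11: shift (. Stack=[E + (] ptr=5 lookahead=( remaining=[( num ) ) $]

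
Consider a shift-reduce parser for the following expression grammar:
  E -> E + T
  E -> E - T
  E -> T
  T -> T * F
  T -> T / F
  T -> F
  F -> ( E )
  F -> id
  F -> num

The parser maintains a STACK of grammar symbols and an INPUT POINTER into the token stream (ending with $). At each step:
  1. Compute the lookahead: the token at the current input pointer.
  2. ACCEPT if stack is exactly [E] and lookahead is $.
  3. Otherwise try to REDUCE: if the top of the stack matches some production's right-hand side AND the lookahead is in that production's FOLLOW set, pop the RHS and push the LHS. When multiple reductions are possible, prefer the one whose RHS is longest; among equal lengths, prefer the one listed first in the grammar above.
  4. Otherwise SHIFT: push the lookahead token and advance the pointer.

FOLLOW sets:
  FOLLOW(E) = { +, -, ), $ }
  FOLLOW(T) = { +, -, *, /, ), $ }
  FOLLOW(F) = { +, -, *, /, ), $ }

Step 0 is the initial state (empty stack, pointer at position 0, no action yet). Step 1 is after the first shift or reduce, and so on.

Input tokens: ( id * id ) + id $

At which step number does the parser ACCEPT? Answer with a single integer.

Step 1: shift (. Stack=[(] ptr=1 lookahead=id remaining=[id * id ) + id $]
Step 2: shift id. Stack=[( id] ptr=2 lookahead=* remaining=[* id ) + id $]
Step 3: reduce F->id. Stack=[( F] ptr=2 lookahead=* remaining=[* id ) + id $]
Step 4: reduce T->F. Stack=[( T] ptr=2 lookahead=* remaining=[* id ) + id $]
Step 5: shift *. Stack=[( T *] ptr=3 lookahead=id remaining=[id ) + id $]
Step 6: shift id. Stack=[( T * id] ptr=4 lookahead=) remaining=[) + id $]
Step 7: reduce F->id. Stack=[( T * F] ptr=4 lookahead=) remaining=[) + id $]
Step 8: reduce T->T * F. Stack=[( T] ptr=4 lookahead=) remaining=[) + id $]
Step 9: reduce E->T. Stack=[( E] ptr=4 lookahead=) remaining=[) + id $]
Step 10: shift ). Stack=[( E )] ptr=5 lookahead=+ remaining=[+ id $]
Step 11: reduce F->( E ). Stack=[F] ptr=5 lookahead=+ remaining=[+ id $]
Step 12: reduce T->F. Stack=[T] ptr=5 lookahead=+ remaining=[+ id $]
Step 13: reduce E->T. Stack=[E] ptr=5 lookahead=+ remaining=[+ id $]
Step 14: shift +. Stack=[E +] ptr=6 lookahead=id remaining=[id $]
Step 15: shift id. Stack=[E + id] ptr=7 lookahead=$ remaining=[$]
Step 16: reduce F->id. Stack=[E + F] ptr=7 lookahead=$ remaining=[$]
Step 17: reduce T->F. Stack=[E + T] ptr=7 lookahead=$ remaining=[$]
Step 18: reduce E->E + T. Stack=[E] ptr=7 lookahead=$ remaining=[$]
Step 19: accept. Stack=[E] ptr=7 lookahead=$ remaining=[$]

Answer: 19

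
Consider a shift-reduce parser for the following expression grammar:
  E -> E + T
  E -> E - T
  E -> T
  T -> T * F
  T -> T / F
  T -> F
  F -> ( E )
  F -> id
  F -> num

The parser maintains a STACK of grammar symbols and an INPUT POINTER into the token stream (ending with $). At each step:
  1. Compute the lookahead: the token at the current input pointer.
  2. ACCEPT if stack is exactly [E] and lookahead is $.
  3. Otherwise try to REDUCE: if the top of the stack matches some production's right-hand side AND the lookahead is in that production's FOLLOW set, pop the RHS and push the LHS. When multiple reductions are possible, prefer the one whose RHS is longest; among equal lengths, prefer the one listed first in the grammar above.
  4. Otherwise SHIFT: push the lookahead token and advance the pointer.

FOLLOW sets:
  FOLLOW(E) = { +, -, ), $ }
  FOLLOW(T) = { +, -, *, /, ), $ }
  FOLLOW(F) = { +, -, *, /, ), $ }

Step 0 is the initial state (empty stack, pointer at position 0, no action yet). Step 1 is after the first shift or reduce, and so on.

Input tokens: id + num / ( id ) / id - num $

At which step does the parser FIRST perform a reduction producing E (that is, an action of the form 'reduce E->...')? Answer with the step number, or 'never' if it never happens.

Answer: 4

Derivation:
Step 1: shift id. Stack=[id] ptr=1 lookahead=+ remaining=[+ num / ( id ) / id - num $]
Step 2: reduce F->id. Stack=[F] ptr=1 lookahead=+ remaining=[+ num / ( id ) / id - num $]
Step 3: reduce T->F. Stack=[T] ptr=1 lookahead=+ remaining=[+ num / ( id ) / id - num $]
Step 4: reduce E->T. Stack=[E] ptr=1 lookahead=+ remaining=[+ num / ( id ) / id - num $]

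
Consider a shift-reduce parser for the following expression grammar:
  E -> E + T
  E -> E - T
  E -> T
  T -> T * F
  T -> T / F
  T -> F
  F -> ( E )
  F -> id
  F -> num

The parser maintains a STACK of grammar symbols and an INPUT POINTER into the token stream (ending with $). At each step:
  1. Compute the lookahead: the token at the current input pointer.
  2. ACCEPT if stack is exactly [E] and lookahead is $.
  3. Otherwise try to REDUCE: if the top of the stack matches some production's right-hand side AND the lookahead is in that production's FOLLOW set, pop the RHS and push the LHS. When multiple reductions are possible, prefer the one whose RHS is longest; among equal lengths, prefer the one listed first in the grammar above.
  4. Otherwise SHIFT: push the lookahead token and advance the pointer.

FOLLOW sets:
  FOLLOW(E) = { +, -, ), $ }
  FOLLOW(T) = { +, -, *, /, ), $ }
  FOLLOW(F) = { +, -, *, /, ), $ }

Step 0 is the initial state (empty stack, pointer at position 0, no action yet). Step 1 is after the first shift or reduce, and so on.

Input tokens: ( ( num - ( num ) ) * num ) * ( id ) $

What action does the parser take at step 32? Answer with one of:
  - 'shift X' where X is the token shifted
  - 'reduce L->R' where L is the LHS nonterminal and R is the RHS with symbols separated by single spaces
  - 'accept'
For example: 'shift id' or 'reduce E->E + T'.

Answer: reduce T->F

Derivation:
Step 1: shift (. Stack=[(] ptr=1 lookahead=( remaining=[( num - ( num ) ) * num ) * ( id ) $]
Step 2: shift (. Stack=[( (] ptr=2 lookahead=num remaining=[num - ( num ) ) * num ) * ( id ) $]
Step 3: shift num. Stack=[( ( num] ptr=3 lookahead=- remaining=[- ( num ) ) * num ) * ( id ) $]
Step 4: reduce F->num. Stack=[( ( F] ptr=3 lookahead=- remaining=[- ( num ) ) * num ) * ( id ) $]
Step 5: reduce T->F. Stack=[( ( T] ptr=3 lookahead=- remaining=[- ( num ) ) * num ) * ( id ) $]
Step 6: reduce E->T. Stack=[( ( E] ptr=3 lookahead=- remaining=[- ( num ) ) * num ) * ( id ) $]
Step 7: shift -. Stack=[( ( E -] ptr=4 lookahead=( remaining=[( num ) ) * num ) * ( id ) $]
Step 8: shift (. Stack=[( ( E - (] ptr=5 lookahead=num remaining=[num ) ) * num ) * ( id ) $]
Step 9: shift num. Stack=[( ( E - ( num] ptr=6 lookahead=) remaining=[) ) * num ) * ( id ) $]
Step 10: reduce F->num. Stack=[( ( E - ( F] ptr=6 lookahead=) remaining=[) ) * num ) * ( id ) $]
Step 11: reduce T->F. Stack=[( ( E - ( T] ptr=6 lookahead=) remaining=[) ) * num ) * ( id ) $]
Step 12: reduce E->T. Stack=[( ( E - ( E] ptr=6 lookahead=) remaining=[) ) * num ) * ( id ) $]
Step 13: shift ). Stack=[( ( E - ( E )] ptr=7 lookahead=) remaining=[) * num ) * ( id ) $]
Step 14: reduce F->( E ). Stack=[( ( E - F] ptr=7 lookahead=) remaining=[) * num ) * ( id ) $]
Step 15: reduce T->F. Stack=[( ( E - T] ptr=7 lookahead=) remaining=[) * num ) * ( id ) $]
Step 16: reduce E->E - T. Stack=[( ( E] ptr=7 lookahead=) remaining=[) * num ) * ( id ) $]
Step 17: shift ). Stack=[( ( E )] ptr=8 lookahead=* remaining=[* num ) * ( id ) $]
Step 18: reduce F->( E ). Stack=[( F] ptr=8 lookahead=* remaining=[* num ) * ( id ) $]
Step 19: reduce T->F. Stack=[( T] ptr=8 lookahead=* remaining=[* num ) * ( id ) $]
Step 20: shift *. Stack=[( T *] ptr=9 lookahead=num remaining=[num ) * ( id ) $]
Step 21: shift num. Stack=[( T * num] ptr=10 lookahead=) remaining=[) * ( id ) $]
Step 22: reduce F->num. Stack=[( T * F] ptr=10 lookahead=) remaining=[) * ( id ) $]
Step 23: reduce T->T * F. Stack=[( T] ptr=10 lookahead=) remaining=[) * ( id ) $]
Step 24: reduce E->T. Stack=[( E] ptr=10 lookahead=) remaining=[) * ( id ) $]
Step 25: shift ). Stack=[( E )] ptr=11 lookahead=* remaining=[* ( id ) $]
Step 26: reduce F->( E ). Stack=[F] ptr=11 lookahead=* remaining=[* ( id ) $]
Step 27: reduce T->F. Stack=[T] ptr=11 lookahead=* remaining=[* ( id ) $]
Step 28: shift *. Stack=[T *] ptr=12 lookahead=( remaining=[( id ) $]
Step 29: shift (. Stack=[T * (] ptr=13 lookahead=id remaining=[id ) $]
Step 30: shift id. Stack=[T * ( id] ptr=14 lookahead=) remaining=[) $]
Step 31: reduce F->id. Stack=[T * ( F] ptr=14 lookahead=) remaining=[) $]
Step 32: reduce T->F. Stack=[T * ( T] ptr=14 lookahead=) remaining=[) $]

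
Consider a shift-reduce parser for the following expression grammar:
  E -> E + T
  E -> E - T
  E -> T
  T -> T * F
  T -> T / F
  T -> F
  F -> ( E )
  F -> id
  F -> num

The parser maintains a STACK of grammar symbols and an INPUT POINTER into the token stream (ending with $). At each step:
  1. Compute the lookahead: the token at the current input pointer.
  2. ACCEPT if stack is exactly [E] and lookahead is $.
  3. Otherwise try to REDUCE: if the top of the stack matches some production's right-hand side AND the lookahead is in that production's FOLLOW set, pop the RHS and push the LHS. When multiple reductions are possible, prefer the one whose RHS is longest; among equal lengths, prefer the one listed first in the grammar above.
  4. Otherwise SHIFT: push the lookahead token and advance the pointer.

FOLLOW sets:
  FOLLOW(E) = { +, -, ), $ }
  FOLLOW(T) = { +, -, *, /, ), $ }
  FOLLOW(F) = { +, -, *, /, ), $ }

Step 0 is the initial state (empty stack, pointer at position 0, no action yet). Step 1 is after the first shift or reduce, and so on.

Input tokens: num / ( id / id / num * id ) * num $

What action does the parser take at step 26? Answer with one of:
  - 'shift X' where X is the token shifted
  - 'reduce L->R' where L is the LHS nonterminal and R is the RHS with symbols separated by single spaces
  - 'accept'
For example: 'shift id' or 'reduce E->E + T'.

Answer: shift num

Derivation:
Step 1: shift num. Stack=[num] ptr=1 lookahead=/ remaining=[/ ( id / id / num * id ) * num $]
Step 2: reduce F->num. Stack=[F] ptr=1 lookahead=/ remaining=[/ ( id / id / num * id ) * num $]
Step 3: reduce T->F. Stack=[T] ptr=1 lookahead=/ remaining=[/ ( id / id / num * id ) * num $]
Step 4: shift /. Stack=[T /] ptr=2 lookahead=( remaining=[( id / id / num * id ) * num $]
Step 5: shift (. Stack=[T / (] ptr=3 lookahead=id remaining=[id / id / num * id ) * num $]
Step 6: shift id. Stack=[T / ( id] ptr=4 lookahead=/ remaining=[/ id / num * id ) * num $]
Step 7: reduce F->id. Stack=[T / ( F] ptr=4 lookahead=/ remaining=[/ id / num * id ) * num $]
Step 8: reduce T->F. Stack=[T / ( T] ptr=4 lookahead=/ remaining=[/ id / num * id ) * num $]
Step 9: shift /. Stack=[T / ( T /] ptr=5 lookahead=id remaining=[id / num * id ) * num $]
Step 10: shift id. Stack=[T / ( T / id] ptr=6 lookahead=/ remaining=[/ num * id ) * num $]
Step 11: reduce F->id. Stack=[T / ( T / F] ptr=6 lookahead=/ remaining=[/ num * id ) * num $]
Step 12: reduce T->T / F. Stack=[T / ( T] ptr=6 lookahead=/ remaining=[/ num * id ) * num $]
Step 13: shift /. Stack=[T / ( T /] ptr=7 lookahead=num remaining=[num * id ) * num $]
Step 14: shift num. Stack=[T / ( T / num] ptr=8 lookahead=* remaining=[* id ) * num $]
Step 15: reduce F->num. Stack=[T / ( T / F] ptr=8 lookahead=* remaining=[* id ) * num $]
Step 16: reduce T->T / F. Stack=[T / ( T] ptr=8 lookahead=* remaining=[* id ) * num $]
Step 17: shift *. Stack=[T / ( T *] ptr=9 lookahead=id remaining=[id ) * num $]
Step 18: shift id. Stack=[T / ( T * id] ptr=10 lookahead=) remaining=[) * num $]
Step 19: reduce F->id. Stack=[T / ( T * F] ptr=10 lookahead=) remaining=[) * num $]
Step 20: reduce T->T * F. Stack=[T / ( T] ptr=10 lookahead=) remaining=[) * num $]
Step 21: reduce E->T. Stack=[T / ( E] ptr=10 lookahead=) remaining=[) * num $]
Step 22: shift ). Stack=[T / ( E )] ptr=11 lookahead=* remaining=[* num $]
Step 23: reduce F->( E ). Stack=[T / F] ptr=11 lookahead=* remaining=[* num $]
Step 24: reduce T->T / F. Stack=[T] ptr=11 lookahead=* remaining=[* num $]
Step 25: shift *. Stack=[T *] ptr=12 lookahead=num remaining=[num $]
Step 26: shift num. Stack=[T * num] ptr=13 lookahead=$ remaining=[$]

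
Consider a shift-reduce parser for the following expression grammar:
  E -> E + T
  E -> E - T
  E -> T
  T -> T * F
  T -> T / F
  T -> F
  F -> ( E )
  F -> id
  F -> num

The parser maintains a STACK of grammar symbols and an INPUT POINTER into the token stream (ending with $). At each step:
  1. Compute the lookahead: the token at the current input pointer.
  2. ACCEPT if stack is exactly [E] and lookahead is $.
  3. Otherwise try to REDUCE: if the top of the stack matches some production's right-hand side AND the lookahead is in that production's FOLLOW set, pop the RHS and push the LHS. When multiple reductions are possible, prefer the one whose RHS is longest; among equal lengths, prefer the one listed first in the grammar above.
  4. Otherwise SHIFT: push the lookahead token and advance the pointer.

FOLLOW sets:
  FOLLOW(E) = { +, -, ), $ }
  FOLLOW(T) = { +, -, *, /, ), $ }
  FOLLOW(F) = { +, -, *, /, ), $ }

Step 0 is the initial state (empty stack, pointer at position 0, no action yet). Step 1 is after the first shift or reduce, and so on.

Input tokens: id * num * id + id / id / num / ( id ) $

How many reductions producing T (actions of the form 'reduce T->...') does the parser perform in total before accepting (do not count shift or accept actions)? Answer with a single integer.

Answer: 8

Derivation:
Step 1: shift id. Stack=[id] ptr=1 lookahead=* remaining=[* num * id + id / id / num / ( id ) $]
Step 2: reduce F->id. Stack=[F] ptr=1 lookahead=* remaining=[* num * id + id / id / num / ( id ) $]
Step 3: reduce T->F. Stack=[T] ptr=1 lookahead=* remaining=[* num * id + id / id / num / ( id ) $]
Step 4: shift *. Stack=[T *] ptr=2 lookahead=num remaining=[num * id + id / id / num / ( id ) $]
Step 5: shift num. Stack=[T * num] ptr=3 lookahead=* remaining=[* id + id / id / num / ( id ) $]
Step 6: reduce F->num. Stack=[T * F] ptr=3 lookahead=* remaining=[* id + id / id / num / ( id ) $]
Step 7: reduce T->T * F. Stack=[T] ptr=3 lookahead=* remaining=[* id + id / id / num / ( id ) $]
Step 8: shift *. Stack=[T *] ptr=4 lookahead=id remaining=[id + id / id / num / ( id ) $]
Step 9: shift id. Stack=[T * id] ptr=5 lookahead=+ remaining=[+ id / id / num / ( id ) $]
Step 10: reduce F->id. Stack=[T * F] ptr=5 lookahead=+ remaining=[+ id / id / num / ( id ) $]
Step 11: reduce T->T * F. Stack=[T] ptr=5 lookahead=+ remaining=[+ id / id / num / ( id ) $]
Step 12: reduce E->T. Stack=[E] ptr=5 lookahead=+ remaining=[+ id / id / num / ( id ) $]
Step 13: shift +. Stack=[E +] ptr=6 lookahead=id remaining=[id / id / num / ( id ) $]
Step 14: shift id. Stack=[E + id] ptr=7 lookahead=/ remaining=[/ id / num / ( id ) $]
Step 15: reduce F->id. Stack=[E + F] ptr=7 lookahead=/ remaining=[/ id / num / ( id ) $]
Step 16: reduce T->F. Stack=[E + T] ptr=7 lookahead=/ remaining=[/ id / num / ( id ) $]
Step 17: shift /. Stack=[E + T /] ptr=8 lookahead=id remaining=[id / num / ( id ) $]
Step 18: shift id. Stack=[E + T / id] ptr=9 lookahead=/ remaining=[/ num / ( id ) $]
Step 19: reduce F->id. Stack=[E + T / F] ptr=9 lookahead=/ remaining=[/ num / ( id ) $]
Step 20: reduce T->T / F. Stack=[E + T] ptr=9 lookahead=/ remaining=[/ num / ( id ) $]
Step 21: shift /. Stack=[E + T /] ptr=10 lookahead=num remaining=[num / ( id ) $]
Step 22: shift num. Stack=[E + T / num] ptr=11 lookahead=/ remaining=[/ ( id ) $]
Step 23: reduce F->num. Stack=[E + T / F] ptr=11 lookahead=/ remaining=[/ ( id ) $]
Step 24: reduce T->T / F. Stack=[E + T] ptr=11 lookahead=/ remaining=[/ ( id ) $]
Step 25: shift /. Stack=[E + T /] ptr=12 lookahead=( remaining=[( id ) $]
Step 26: shift (. Stack=[E + T / (] ptr=13 lookahead=id remaining=[id ) $]
Step 27: shift id. Stack=[E + T / ( id] ptr=14 lookahead=) remaining=[) $]
Step 28: reduce F->id. Stack=[E + T / ( F] ptr=14 lookahead=) remaining=[) $]
Step 29: reduce T->F. Stack=[E + T / ( T] ptr=14 lookahead=) remaining=[) $]
Step 30: reduce E->T. Stack=[E + T / ( E] ptr=14 lookahead=) remaining=[) $]
Step 31: shift ). Stack=[E + T / ( E )] ptr=15 lookahead=$ remaining=[$]
Step 32: reduce F->( E ). Stack=[E + T / F] ptr=15 lookahead=$ remaining=[$]
Step 33: reduce T->T / F. Stack=[E + T] ptr=15 lookahead=$ remaining=[$]
Step 34: reduce E->E + T. Stack=[E] ptr=15 lookahead=$ remaining=[$]
Step 35: accept. Stack=[E] ptr=15 lookahead=$ remaining=[$]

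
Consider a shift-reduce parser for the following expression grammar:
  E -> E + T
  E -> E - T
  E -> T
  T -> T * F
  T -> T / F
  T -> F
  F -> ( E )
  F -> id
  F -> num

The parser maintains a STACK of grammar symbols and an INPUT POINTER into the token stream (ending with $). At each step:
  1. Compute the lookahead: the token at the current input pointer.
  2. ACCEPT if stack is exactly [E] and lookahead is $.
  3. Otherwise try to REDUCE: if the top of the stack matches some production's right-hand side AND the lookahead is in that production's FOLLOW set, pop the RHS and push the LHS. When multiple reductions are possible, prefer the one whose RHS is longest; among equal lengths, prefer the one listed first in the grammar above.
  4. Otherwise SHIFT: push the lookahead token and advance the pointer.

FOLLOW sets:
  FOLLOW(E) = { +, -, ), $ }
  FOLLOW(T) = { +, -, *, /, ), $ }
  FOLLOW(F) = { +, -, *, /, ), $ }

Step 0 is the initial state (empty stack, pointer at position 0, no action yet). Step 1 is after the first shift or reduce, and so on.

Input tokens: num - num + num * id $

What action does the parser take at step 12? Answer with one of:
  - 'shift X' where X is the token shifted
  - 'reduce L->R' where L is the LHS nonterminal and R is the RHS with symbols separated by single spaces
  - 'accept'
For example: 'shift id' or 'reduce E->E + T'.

Step 1: shift num. Stack=[num] ptr=1 lookahead=- remaining=[- num + num * id $]
Step 2: reduce F->num. Stack=[F] ptr=1 lookahead=- remaining=[- num + num * id $]
Step 3: reduce T->F. Stack=[T] ptr=1 lookahead=- remaining=[- num + num * id $]
Step 4: reduce E->T. Stack=[E] ptr=1 lookahead=- remaining=[- num + num * id $]
Step 5: shift -. Stack=[E -] ptr=2 lookahead=num remaining=[num + num * id $]
Step 6: shift num. Stack=[E - num] ptr=3 lookahead=+ remaining=[+ num * id $]
Step 7: reduce F->num. Stack=[E - F] ptr=3 lookahead=+ remaining=[+ num * id $]
Step 8: reduce T->F. Stack=[E - T] ptr=3 lookahead=+ remaining=[+ num * id $]
Step 9: reduce E->E - T. Stack=[E] ptr=3 lookahead=+ remaining=[+ num * id $]
Step 10: shift +. Stack=[E +] ptr=4 lookahead=num remaining=[num * id $]
Step 11: shift num. Stack=[E + num] ptr=5 lookahead=* remaining=[* id $]
Step 12: reduce F->num. Stack=[E + F] ptr=5 lookahead=* remaining=[* id $]

Answer: reduce F->num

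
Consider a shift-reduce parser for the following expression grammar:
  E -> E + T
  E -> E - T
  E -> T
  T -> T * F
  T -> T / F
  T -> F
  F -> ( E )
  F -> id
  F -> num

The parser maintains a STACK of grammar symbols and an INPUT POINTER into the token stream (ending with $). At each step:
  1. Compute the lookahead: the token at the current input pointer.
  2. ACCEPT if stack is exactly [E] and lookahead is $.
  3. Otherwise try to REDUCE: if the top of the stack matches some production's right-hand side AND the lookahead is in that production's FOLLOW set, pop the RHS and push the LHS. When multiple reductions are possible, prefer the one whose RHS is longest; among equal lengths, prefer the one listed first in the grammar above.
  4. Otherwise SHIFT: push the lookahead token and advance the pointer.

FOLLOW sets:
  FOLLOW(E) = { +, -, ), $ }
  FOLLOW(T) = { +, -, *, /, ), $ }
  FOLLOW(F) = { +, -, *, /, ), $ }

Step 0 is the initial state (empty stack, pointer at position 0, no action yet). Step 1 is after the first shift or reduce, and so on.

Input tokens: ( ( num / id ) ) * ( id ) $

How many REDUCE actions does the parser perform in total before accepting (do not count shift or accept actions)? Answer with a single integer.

Answer: 16

Derivation:
Step 1: shift (. Stack=[(] ptr=1 lookahead=( remaining=[( num / id ) ) * ( id ) $]
Step 2: shift (. Stack=[( (] ptr=2 lookahead=num remaining=[num / id ) ) * ( id ) $]
Step 3: shift num. Stack=[( ( num] ptr=3 lookahead=/ remaining=[/ id ) ) * ( id ) $]
Step 4: reduce F->num. Stack=[( ( F] ptr=3 lookahead=/ remaining=[/ id ) ) * ( id ) $]
Step 5: reduce T->F. Stack=[( ( T] ptr=3 lookahead=/ remaining=[/ id ) ) * ( id ) $]
Step 6: shift /. Stack=[( ( T /] ptr=4 lookahead=id remaining=[id ) ) * ( id ) $]
Step 7: shift id. Stack=[( ( T / id] ptr=5 lookahead=) remaining=[) ) * ( id ) $]
Step 8: reduce F->id. Stack=[( ( T / F] ptr=5 lookahead=) remaining=[) ) * ( id ) $]
Step 9: reduce T->T / F. Stack=[( ( T] ptr=5 lookahead=) remaining=[) ) * ( id ) $]
Step 10: reduce E->T. Stack=[( ( E] ptr=5 lookahead=) remaining=[) ) * ( id ) $]
Step 11: shift ). Stack=[( ( E )] ptr=6 lookahead=) remaining=[) * ( id ) $]
Step 12: reduce F->( E ). Stack=[( F] ptr=6 lookahead=) remaining=[) * ( id ) $]
Step 13: reduce T->F. Stack=[( T] ptr=6 lookahead=) remaining=[) * ( id ) $]
Step 14: reduce E->T. Stack=[( E] ptr=6 lookahead=) remaining=[) * ( id ) $]
Step 15: shift ). Stack=[( E )] ptr=7 lookahead=* remaining=[* ( id ) $]
Step 16: reduce F->( E ). Stack=[F] ptr=7 lookahead=* remaining=[* ( id ) $]
Step 17: reduce T->F. Stack=[T] ptr=7 lookahead=* remaining=[* ( id ) $]
Step 18: shift *. Stack=[T *] ptr=8 lookahead=( remaining=[( id ) $]
Step 19: shift (. Stack=[T * (] ptr=9 lookahead=id remaining=[id ) $]
Step 20: shift id. Stack=[T * ( id] ptr=10 lookahead=) remaining=[) $]
Step 21: reduce F->id. Stack=[T * ( F] ptr=10 lookahead=) remaining=[) $]
Step 22: reduce T->F. Stack=[T * ( T] ptr=10 lookahead=) remaining=[) $]
Step 23: reduce E->T. Stack=[T * ( E] ptr=10 lookahead=) remaining=[) $]
Step 24: shift ). Stack=[T * ( E )] ptr=11 lookahead=$ remaining=[$]
Step 25: reduce F->( E ). Stack=[T * F] ptr=11 lookahead=$ remaining=[$]
Step 26: reduce T->T * F. Stack=[T] ptr=11 lookahead=$ remaining=[$]
Step 27: reduce E->T. Stack=[E] ptr=11 lookahead=$ remaining=[$]
Step 28: accept. Stack=[E] ptr=11 lookahead=$ remaining=[$]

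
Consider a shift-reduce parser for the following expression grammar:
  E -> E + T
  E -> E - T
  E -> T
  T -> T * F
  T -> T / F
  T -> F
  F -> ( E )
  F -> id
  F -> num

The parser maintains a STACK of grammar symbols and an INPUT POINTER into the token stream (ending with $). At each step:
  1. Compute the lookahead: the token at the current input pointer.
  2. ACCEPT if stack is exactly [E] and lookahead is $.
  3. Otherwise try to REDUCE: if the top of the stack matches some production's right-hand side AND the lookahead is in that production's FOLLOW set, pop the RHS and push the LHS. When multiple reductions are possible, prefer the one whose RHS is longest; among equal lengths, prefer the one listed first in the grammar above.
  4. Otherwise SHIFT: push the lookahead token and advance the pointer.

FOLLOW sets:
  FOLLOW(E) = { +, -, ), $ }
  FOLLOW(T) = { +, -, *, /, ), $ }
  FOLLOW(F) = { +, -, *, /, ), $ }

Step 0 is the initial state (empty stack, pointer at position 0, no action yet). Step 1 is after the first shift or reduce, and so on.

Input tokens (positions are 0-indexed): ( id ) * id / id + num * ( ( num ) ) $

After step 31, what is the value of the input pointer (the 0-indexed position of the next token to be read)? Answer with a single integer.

Step 1: shift (. Stack=[(] ptr=1 lookahead=id remaining=[id ) * id / id + num * ( ( num ) ) $]
Step 2: shift id. Stack=[( id] ptr=2 lookahead=) remaining=[) * id / id + num * ( ( num ) ) $]
Step 3: reduce F->id. Stack=[( F] ptr=2 lookahead=) remaining=[) * id / id + num * ( ( num ) ) $]
Step 4: reduce T->F. Stack=[( T] ptr=2 lookahead=) remaining=[) * id / id + num * ( ( num ) ) $]
Step 5: reduce E->T. Stack=[( E] ptr=2 lookahead=) remaining=[) * id / id + num * ( ( num ) ) $]
Step 6: shift ). Stack=[( E )] ptr=3 lookahead=* remaining=[* id / id + num * ( ( num ) ) $]
Step 7: reduce F->( E ). Stack=[F] ptr=3 lookahead=* remaining=[* id / id + num * ( ( num ) ) $]
Step 8: reduce T->F. Stack=[T] ptr=3 lookahead=* remaining=[* id / id + num * ( ( num ) ) $]
Step 9: shift *. Stack=[T *] ptr=4 lookahead=id remaining=[id / id + num * ( ( num ) ) $]
Step 10: shift id. Stack=[T * id] ptr=5 lookahead=/ remaining=[/ id + num * ( ( num ) ) $]
Step 11: reduce F->id. Stack=[T * F] ptr=5 lookahead=/ remaining=[/ id + num * ( ( num ) ) $]
Step 12: reduce T->T * F. Stack=[T] ptr=5 lookahead=/ remaining=[/ id + num * ( ( num ) ) $]
Step 13: shift /. Stack=[T /] ptr=6 lookahead=id remaining=[id + num * ( ( num ) ) $]
Step 14: shift id. Stack=[T / id] ptr=7 lookahead=+ remaining=[+ num * ( ( num ) ) $]
Step 15: reduce F->id. Stack=[T / F] ptr=7 lookahead=+ remaining=[+ num * ( ( num ) ) $]
Step 16: reduce T->T / F. Stack=[T] ptr=7 lookahead=+ remaining=[+ num * ( ( num ) ) $]
Step 17: reduce E->T. Stack=[E] ptr=7 lookahead=+ remaining=[+ num * ( ( num ) ) $]
Step 18: shift +. Stack=[E +] ptr=8 lookahead=num remaining=[num * ( ( num ) ) $]
Step 19: shift num. Stack=[E + num] ptr=9 lookahead=* remaining=[* ( ( num ) ) $]
Step 20: reduce F->num. Stack=[E + F] ptr=9 lookahead=* remaining=[* ( ( num ) ) $]
Step 21: reduce T->F. Stack=[E + T] ptr=9 lookahead=* remaining=[* ( ( num ) ) $]
Step 22: shift *. Stack=[E + T *] ptr=10 lookahead=( remaining=[( ( num ) ) $]
Step 23: shift (. Stack=[E + T * (] ptr=11 lookahead=( remaining=[( num ) ) $]
Step 24: shift (. Stack=[E + T * ( (] ptr=12 lookahead=num remaining=[num ) ) $]
Step 25: shift num. Stack=[E + T * ( ( num] ptr=13 lookahead=) remaining=[) ) $]
Step 26: reduce F->num. Stack=[E + T * ( ( F] ptr=13 lookahead=) remaining=[) ) $]
Step 27: reduce T->F. Stack=[E + T * ( ( T] ptr=13 lookahead=) remaining=[) ) $]
Step 28: reduce E->T. Stack=[E + T * ( ( E] ptr=13 lookahead=) remaining=[) ) $]
Step 29: shift ). Stack=[E + T * ( ( E )] ptr=14 lookahead=) remaining=[) $]
Step 30: reduce F->( E ). Stack=[E + T * ( F] ptr=14 lookahead=) remaining=[) $]
Step 31: reduce T->F. Stack=[E + T * ( T] ptr=14 lookahead=) remaining=[) $]

Answer: 14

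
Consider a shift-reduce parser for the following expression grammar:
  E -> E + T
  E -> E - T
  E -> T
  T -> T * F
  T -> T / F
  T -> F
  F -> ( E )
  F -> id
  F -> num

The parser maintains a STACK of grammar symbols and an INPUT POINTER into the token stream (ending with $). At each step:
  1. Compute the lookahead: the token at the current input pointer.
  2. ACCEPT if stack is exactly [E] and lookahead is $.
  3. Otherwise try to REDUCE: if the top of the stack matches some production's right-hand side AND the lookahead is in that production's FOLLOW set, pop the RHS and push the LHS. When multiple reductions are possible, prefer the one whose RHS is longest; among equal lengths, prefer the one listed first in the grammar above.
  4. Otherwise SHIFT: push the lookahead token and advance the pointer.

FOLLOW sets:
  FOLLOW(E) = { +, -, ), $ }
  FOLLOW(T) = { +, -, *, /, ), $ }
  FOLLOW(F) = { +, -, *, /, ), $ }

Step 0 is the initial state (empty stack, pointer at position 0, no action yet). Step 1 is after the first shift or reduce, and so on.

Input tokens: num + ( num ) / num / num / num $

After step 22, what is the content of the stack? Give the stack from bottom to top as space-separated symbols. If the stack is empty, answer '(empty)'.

Step 1: shift num. Stack=[num] ptr=1 lookahead=+ remaining=[+ ( num ) / num / num / num $]
Step 2: reduce F->num. Stack=[F] ptr=1 lookahead=+ remaining=[+ ( num ) / num / num / num $]
Step 3: reduce T->F. Stack=[T] ptr=1 lookahead=+ remaining=[+ ( num ) / num / num / num $]
Step 4: reduce E->T. Stack=[E] ptr=1 lookahead=+ remaining=[+ ( num ) / num / num / num $]
Step 5: shift +. Stack=[E +] ptr=2 lookahead=( remaining=[( num ) / num / num / num $]
Step 6: shift (. Stack=[E + (] ptr=3 lookahead=num remaining=[num ) / num / num / num $]
Step 7: shift num. Stack=[E + ( num] ptr=4 lookahead=) remaining=[) / num / num / num $]
Step 8: reduce F->num. Stack=[E + ( F] ptr=4 lookahead=) remaining=[) / num / num / num $]
Step 9: reduce T->F. Stack=[E + ( T] ptr=4 lookahead=) remaining=[) / num / num / num $]
Step 10: reduce E->T. Stack=[E + ( E] ptr=4 lookahead=) remaining=[) / num / num / num $]
Step 11: shift ). Stack=[E + ( E )] ptr=5 lookahead=/ remaining=[/ num / num / num $]
Step 12: reduce F->( E ). Stack=[E + F] ptr=5 lookahead=/ remaining=[/ num / num / num $]
Step 13: reduce T->F. Stack=[E + T] ptr=5 lookahead=/ remaining=[/ num / num / num $]
Step 14: shift /. Stack=[E + T /] ptr=6 lookahead=num remaining=[num / num / num $]
Step 15: shift num. Stack=[E + T / num] ptr=7 lookahead=/ remaining=[/ num / num $]
Step 16: reduce F->num. Stack=[E + T / F] ptr=7 lookahead=/ remaining=[/ num / num $]
Step 17: reduce T->T / F. Stack=[E + T] ptr=7 lookahead=/ remaining=[/ num / num $]
Step 18: shift /. Stack=[E + T /] ptr=8 lookahead=num remaining=[num / num $]
Step 19: shift num. Stack=[E + T / num] ptr=9 lookahead=/ remaining=[/ num $]
Step 20: reduce F->num. Stack=[E + T / F] ptr=9 lookahead=/ remaining=[/ num $]
Step 21: reduce T->T / F. Stack=[E + T] ptr=9 lookahead=/ remaining=[/ num $]
Step 22: shift /. Stack=[E + T /] ptr=10 lookahead=num remaining=[num $]

Answer: E + T /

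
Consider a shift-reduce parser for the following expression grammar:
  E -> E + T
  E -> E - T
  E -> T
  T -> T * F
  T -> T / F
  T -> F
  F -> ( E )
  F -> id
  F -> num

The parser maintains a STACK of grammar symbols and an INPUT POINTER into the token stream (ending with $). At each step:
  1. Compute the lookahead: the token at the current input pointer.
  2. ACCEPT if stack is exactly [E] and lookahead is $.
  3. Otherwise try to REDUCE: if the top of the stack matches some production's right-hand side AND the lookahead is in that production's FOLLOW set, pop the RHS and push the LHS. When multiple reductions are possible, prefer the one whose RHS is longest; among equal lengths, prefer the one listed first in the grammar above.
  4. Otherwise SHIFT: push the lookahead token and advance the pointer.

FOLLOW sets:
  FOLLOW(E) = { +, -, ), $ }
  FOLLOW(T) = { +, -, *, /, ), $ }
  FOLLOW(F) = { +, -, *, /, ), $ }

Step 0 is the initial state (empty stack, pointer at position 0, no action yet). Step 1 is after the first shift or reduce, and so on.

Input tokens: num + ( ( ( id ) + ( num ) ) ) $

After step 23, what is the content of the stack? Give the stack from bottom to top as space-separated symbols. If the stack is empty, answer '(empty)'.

Answer: E + ( ( E + ( E )

Derivation:
Step 1: shift num. Stack=[num] ptr=1 lookahead=+ remaining=[+ ( ( ( id ) + ( num ) ) ) $]
Step 2: reduce F->num. Stack=[F] ptr=1 lookahead=+ remaining=[+ ( ( ( id ) + ( num ) ) ) $]
Step 3: reduce T->F. Stack=[T] ptr=1 lookahead=+ remaining=[+ ( ( ( id ) + ( num ) ) ) $]
Step 4: reduce E->T. Stack=[E] ptr=1 lookahead=+ remaining=[+ ( ( ( id ) + ( num ) ) ) $]
Step 5: shift +. Stack=[E +] ptr=2 lookahead=( remaining=[( ( ( id ) + ( num ) ) ) $]
Step 6: shift (. Stack=[E + (] ptr=3 lookahead=( remaining=[( ( id ) + ( num ) ) ) $]
Step 7: shift (. Stack=[E + ( (] ptr=4 lookahead=( remaining=[( id ) + ( num ) ) ) $]
Step 8: shift (. Stack=[E + ( ( (] ptr=5 lookahead=id remaining=[id ) + ( num ) ) ) $]
Step 9: shift id. Stack=[E + ( ( ( id] ptr=6 lookahead=) remaining=[) + ( num ) ) ) $]
Step 10: reduce F->id. Stack=[E + ( ( ( F] ptr=6 lookahead=) remaining=[) + ( num ) ) ) $]
Step 11: reduce T->F. Stack=[E + ( ( ( T] ptr=6 lookahead=) remaining=[) + ( num ) ) ) $]
Step 12: reduce E->T. Stack=[E + ( ( ( E] ptr=6 lookahead=) remaining=[) + ( num ) ) ) $]
Step 13: shift ). Stack=[E + ( ( ( E )] ptr=7 lookahead=+ remaining=[+ ( num ) ) ) $]
Step 14: reduce F->( E ). Stack=[E + ( ( F] ptr=7 lookahead=+ remaining=[+ ( num ) ) ) $]
Step 15: reduce T->F. Stack=[E + ( ( T] ptr=7 lookahead=+ remaining=[+ ( num ) ) ) $]
Step 16: reduce E->T. Stack=[E + ( ( E] ptr=7 lookahead=+ remaining=[+ ( num ) ) ) $]
Step 17: shift +. Stack=[E + ( ( E +] ptr=8 lookahead=( remaining=[( num ) ) ) $]
Step 18: shift (. Stack=[E + ( ( E + (] ptr=9 lookahead=num remaining=[num ) ) ) $]
Step 19: shift num. Stack=[E + ( ( E + ( num] ptr=10 lookahead=) remaining=[) ) ) $]
Step 20: reduce F->num. Stack=[E + ( ( E + ( F] ptr=10 lookahead=) remaining=[) ) ) $]
Step 21: reduce T->F. Stack=[E + ( ( E + ( T] ptr=10 lookahead=) remaining=[) ) ) $]
Step 22: reduce E->T. Stack=[E + ( ( E + ( E] ptr=10 lookahead=) remaining=[) ) ) $]
Step 23: shift ). Stack=[E + ( ( E + ( E )] ptr=11 lookahead=) remaining=[) ) $]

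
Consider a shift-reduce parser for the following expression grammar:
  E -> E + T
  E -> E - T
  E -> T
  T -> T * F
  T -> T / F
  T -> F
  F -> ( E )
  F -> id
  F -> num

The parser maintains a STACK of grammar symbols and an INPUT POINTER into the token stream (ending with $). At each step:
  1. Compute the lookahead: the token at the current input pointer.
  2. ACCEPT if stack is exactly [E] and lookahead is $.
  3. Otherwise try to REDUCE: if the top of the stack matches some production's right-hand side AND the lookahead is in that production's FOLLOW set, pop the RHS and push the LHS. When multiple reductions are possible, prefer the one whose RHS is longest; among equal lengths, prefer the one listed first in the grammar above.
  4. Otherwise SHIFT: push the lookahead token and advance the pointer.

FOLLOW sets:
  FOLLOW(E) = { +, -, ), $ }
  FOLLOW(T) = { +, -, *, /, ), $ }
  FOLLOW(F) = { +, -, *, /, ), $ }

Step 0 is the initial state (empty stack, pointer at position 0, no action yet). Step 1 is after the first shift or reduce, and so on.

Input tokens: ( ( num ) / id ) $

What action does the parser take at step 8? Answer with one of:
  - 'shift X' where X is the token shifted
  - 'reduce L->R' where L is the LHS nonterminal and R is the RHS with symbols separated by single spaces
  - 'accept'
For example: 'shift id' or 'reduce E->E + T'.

Step 1: shift (. Stack=[(] ptr=1 lookahead=( remaining=[( num ) / id ) $]
Step 2: shift (. Stack=[( (] ptr=2 lookahead=num remaining=[num ) / id ) $]
Step 3: shift num. Stack=[( ( num] ptr=3 lookahead=) remaining=[) / id ) $]
Step 4: reduce F->num. Stack=[( ( F] ptr=3 lookahead=) remaining=[) / id ) $]
Step 5: reduce T->F. Stack=[( ( T] ptr=3 lookahead=) remaining=[) / id ) $]
Step 6: reduce E->T. Stack=[( ( E] ptr=3 lookahead=) remaining=[) / id ) $]
Step 7: shift ). Stack=[( ( E )] ptr=4 lookahead=/ remaining=[/ id ) $]
Step 8: reduce F->( E ). Stack=[( F] ptr=4 lookahead=/ remaining=[/ id ) $]

Answer: reduce F->( E )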